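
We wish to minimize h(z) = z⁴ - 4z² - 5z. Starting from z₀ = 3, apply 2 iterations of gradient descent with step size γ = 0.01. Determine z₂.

2.00504556

h′(z) = 4z³ - 8z - 5
z₁ = 3 − 0.01·79 = 2.21
z₂ = 2.21 − 0.01·20.495444 = 2.00504556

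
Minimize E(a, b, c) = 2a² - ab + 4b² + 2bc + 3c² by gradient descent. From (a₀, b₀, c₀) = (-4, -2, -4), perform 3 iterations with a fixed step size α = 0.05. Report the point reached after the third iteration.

∇E = (4a - b, -a + 8b + 2c, 2b + 6c)
Step 1: at (-4, -2, -4), ∇E = (-14, -20, -28) → (-4, -2, -4) − 0.05·(-14, -20, -28) = (-3.3, -1, -2.6)
Step 2: at (-3.3, -1, -2.6), ∇E = (-12.2, -9.9, -17.6) → (-3.3, -1, -2.6) − 0.05·(-12.2, -9.9, -17.6) = (-2.69, -0.505, -1.72)
Step 3: at (-2.69, -0.505, -1.72), ∇E = (-10.255, -4.79, -11.33) → (-2.69, -0.505, -1.72) − 0.05·(-10.255, -4.79, -11.33) = (-2.17725, -0.2655, -1.1535)

(-2.17725, -0.2655, -1.1535)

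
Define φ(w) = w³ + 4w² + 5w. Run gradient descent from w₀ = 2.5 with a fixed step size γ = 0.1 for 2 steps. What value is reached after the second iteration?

-1.9296875

φ′(w) = 3w² + 8w + 5
w₁ = 2.5 − 0.1·43.75 = -1.875
w₂ = -1.875 − 0.1·0.546875 = -1.9296875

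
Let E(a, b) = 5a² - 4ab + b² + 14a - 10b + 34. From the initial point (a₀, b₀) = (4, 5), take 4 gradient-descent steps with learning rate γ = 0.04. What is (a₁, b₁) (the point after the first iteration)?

(2.64, 5.64)

∇E = (10a - 4b + 14, -4a + 2b - 10)
(a₁, b₁) = (4, 5) − 0.04·(34, -16) = (2.64, 5.64)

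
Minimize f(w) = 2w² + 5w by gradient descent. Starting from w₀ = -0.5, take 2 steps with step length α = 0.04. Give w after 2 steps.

f′(w) = 4w + 5
w₁ = -0.5 − 0.04·3 = -0.62
w₂ = -0.62 − 0.04·2.52 = -0.7208

-0.7208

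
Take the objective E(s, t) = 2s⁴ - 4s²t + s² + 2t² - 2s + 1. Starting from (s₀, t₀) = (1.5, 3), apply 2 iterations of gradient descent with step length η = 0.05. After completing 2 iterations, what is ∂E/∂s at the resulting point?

∇E = (8s³ - 8st + 2s - 2, -4s² + 4t)
Step 1: at (1.5, 3), ∇E = (-8, 3) → (1.5, 3) − 0.05·(-8, 3) = (1.9, 2.85)
Step 2: at (1.9, 2.85), ∇E = (13.352, -3.04) → (1.9, 2.85) − 0.05·(13.352, -3.04) = (1.2324, 3.002)
∂E/∂s at (1.2324, 3.002) = -14.158269214208

-14.158269214208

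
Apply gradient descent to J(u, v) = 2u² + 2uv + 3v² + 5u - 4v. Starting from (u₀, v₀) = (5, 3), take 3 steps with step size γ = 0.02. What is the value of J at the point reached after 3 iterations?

53.4292912128

∇J = (4u + 2v + 5, 2u + 6v - 4)
(u₁, v₁) = (5, 3) − 0.02·(31, 24) = (4.38, 2.52)
(u₂, v₂) = (4.38, 2.52) − 0.02·(27.56, 19.88) = (3.8288, 2.1224)
(u₃, v₃) = (3.8288, 2.1224) − 0.02·(24.56, 16.392) = (3.3376, 1.79456)
J(3.3376, 1.79456) = 53.4292912128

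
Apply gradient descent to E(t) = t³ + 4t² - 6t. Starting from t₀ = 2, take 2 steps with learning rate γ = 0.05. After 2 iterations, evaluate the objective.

-1.875110943375

E′(t) = 3t² + 8t - 6
Step 1: E′(2) = 22; t₁ = 2 − 0.05·22 = 0.9
Step 2: E′(0.9) = 3.63; t₂ = 0.9 − 0.05·3.63 = 0.7185
E(0.7185) = -1.875110943375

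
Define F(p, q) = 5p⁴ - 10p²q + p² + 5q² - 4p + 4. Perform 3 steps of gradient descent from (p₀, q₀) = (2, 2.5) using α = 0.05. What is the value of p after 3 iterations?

∇F = (20p³ - 20pq + 2p - 4, -10p² + 10q)
(p₁, q₁) = (2, 2.5) − 0.05·(60, -15) = (-1, 3.25)
(p₂, q₂) = (-1, 3.25) − 0.05·(39, 22.5) = (-2.95, 2.125)
(p₃, q₃) = (-2.95, 2.125) − 0.05·(-397.9725, -65.775) = (16.948625, 5.41375)
p = 16.948625

16.948625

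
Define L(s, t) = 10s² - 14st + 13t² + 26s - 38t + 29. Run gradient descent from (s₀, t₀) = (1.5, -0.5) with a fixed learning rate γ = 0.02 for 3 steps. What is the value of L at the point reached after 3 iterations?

0.287488427008

∇L = (20s - 14t + 26, -14s + 26t - 38)
Step 1: at (1.5, -0.5), ∇L = (63, -72) → (1.5, -0.5) − 0.02·(63, -72) = (0.24, 0.94)
Step 2: at (0.24, 0.94), ∇L = (17.64, -16.92) → (0.24, 0.94) − 0.02·(17.64, -16.92) = (-0.1128, 1.2784)
Step 3: at (-0.1128, 1.2784), ∇L = (5.8464, -3.1824) → (-0.1128, 1.2784) − 0.02·(5.8464, -3.1824) = (-0.229728, 1.342048)
L(-0.229728, 1.342048) = 0.287488427008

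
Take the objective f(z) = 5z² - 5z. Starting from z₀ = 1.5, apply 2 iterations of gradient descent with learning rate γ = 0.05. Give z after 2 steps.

0.75

f′(z) = 10z - 5
z₁ = 1.5 − 0.05·10 = 1
z₂ = 1 − 0.05·5 = 0.75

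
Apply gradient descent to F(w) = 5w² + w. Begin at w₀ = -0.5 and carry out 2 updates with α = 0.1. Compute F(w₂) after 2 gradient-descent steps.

F′(w) = 10w + 1
w₁ = -0.5 − 0.1·(-4) = -0.1
w₂ = -0.1 − 0.1·0 = -0.1
F(-0.1) = -0.05

-0.05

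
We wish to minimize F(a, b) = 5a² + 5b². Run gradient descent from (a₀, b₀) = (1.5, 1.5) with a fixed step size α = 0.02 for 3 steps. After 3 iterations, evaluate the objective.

∇F = (10a, 10b)
(a₁, b₁) = (1.5, 1.5) − 0.02·(15, 15) = (1.2, 1.2)
(a₂, b₂) = (1.2, 1.2) − 0.02·(12, 12) = (0.96, 0.96)
(a₃, b₃) = (0.96, 0.96) − 0.02·(9.6, 9.6) = (0.768, 0.768)
F(0.768, 0.768) = 5.89824

5.89824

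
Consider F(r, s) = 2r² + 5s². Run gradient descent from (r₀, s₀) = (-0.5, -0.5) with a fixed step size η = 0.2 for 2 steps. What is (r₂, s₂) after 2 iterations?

(-0.02, -0.5)

∇F = (4r, 10s)
Step 1: at (-0.5, -0.5), ∇F = (-2, -5) → (-0.5, -0.5) − 0.2·(-2, -5) = (-0.1, 0.5)
Step 2: at (-0.1, 0.5), ∇F = (-0.4, 5) → (-0.1, 0.5) − 0.2·(-0.4, 5) = (-0.02, -0.5)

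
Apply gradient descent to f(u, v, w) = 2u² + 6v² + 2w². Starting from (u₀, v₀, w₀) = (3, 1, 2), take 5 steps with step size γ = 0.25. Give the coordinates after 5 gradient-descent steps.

(0, -32, 0)

∇f = (4u, 12v, 4w)
Step 1: at (3, 1, 2), ∇f = (12, 12, 8) → (3, 1, 2) − 0.25·(12, 12, 8) = (0, -2, 0)
Step 2: at (0, -2, 0), ∇f = (0, -24, 0) → (0, -2, 0) − 0.25·(0, -24, 0) = (0, 4, 0)
Step 3: at (0, 4, 0), ∇f = (0, 48, 0) → (0, 4, 0) − 0.25·(0, 48, 0) = (0, -8, 0)
Step 4: at (0, -8, 0), ∇f = (0, -96, 0) → (0, -8, 0) − 0.25·(0, -96, 0) = (0, 16, 0)
Step 5: at (0, 16, 0), ∇f = (0, 192, 0) → (0, 16, 0) − 0.25·(0, 192, 0) = (0, -32, 0)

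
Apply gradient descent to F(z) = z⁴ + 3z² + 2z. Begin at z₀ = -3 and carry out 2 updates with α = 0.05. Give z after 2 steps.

F′(z) = 4z³ + 6z + 2
z₁ = -3 − 0.05·(-124) = 3.2
z₂ = 3.2 − 0.05·152.272 = -4.4136

-4.4136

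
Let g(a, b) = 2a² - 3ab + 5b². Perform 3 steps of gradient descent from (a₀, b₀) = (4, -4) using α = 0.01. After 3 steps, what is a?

3.237516

∇g = (4a - 3b, -3a + 10b)
Step 1: at (4, -4), ∇g = (28, -52) → (4, -4) − 0.01·(28, -52) = (3.72, -3.48)
Step 2: at (3.72, -3.48), ∇g = (25.32, -45.96) → (3.72, -3.48) − 0.01·(25.32, -45.96) = (3.4668, -3.0204)
Step 3: at (3.4668, -3.0204), ∇g = (22.9284, -40.6044) → (3.4668, -3.0204) − 0.01·(22.9284, -40.6044) = (3.237516, -2.614356)
a = 3.237516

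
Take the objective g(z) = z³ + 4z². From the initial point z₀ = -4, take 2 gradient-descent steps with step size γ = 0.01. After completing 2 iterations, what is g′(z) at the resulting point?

g′(z) = 3z² + 8z
z₁ = -4 − 0.01·16 = -4.16
z₂ = -4.16 − 0.01·18.6368 = -4.346368
g′(z) at (-4.346368) = 21.901800374272

21.901800374272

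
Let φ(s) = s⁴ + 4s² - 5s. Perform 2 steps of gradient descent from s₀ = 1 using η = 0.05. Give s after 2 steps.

0.585075

φ′(s) = 4s³ + 8s - 5
s₁ = 1 − 0.05·7 = 0.65
s₂ = 0.65 − 0.05·1.2985 = 0.585075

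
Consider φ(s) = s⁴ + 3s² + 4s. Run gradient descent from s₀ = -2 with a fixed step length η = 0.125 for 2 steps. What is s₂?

φ′(s) = 4s³ + 6s + 4
Step 1: φ′(-2) = -40; s₁ = -2 − 0.125·(-40) = 3
Step 2: φ′(3) = 130; s₂ = 3 − 0.125·130 = -13.25

-13.25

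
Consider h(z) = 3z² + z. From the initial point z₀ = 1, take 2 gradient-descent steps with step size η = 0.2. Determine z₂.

h′(z) = 6z + 1
z₁ = 1 − 0.2·7 = -0.4
z₂ = -0.4 − 0.2·(-1.4) = -0.12

-0.12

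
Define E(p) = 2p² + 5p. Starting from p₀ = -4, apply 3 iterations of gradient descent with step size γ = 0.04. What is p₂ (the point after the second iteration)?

E′(p) = 4p + 5
p₁ = -4 − 0.04·(-11) = -3.56
p₂ = -3.56 − 0.04·(-9.24) = -3.1904

-3.1904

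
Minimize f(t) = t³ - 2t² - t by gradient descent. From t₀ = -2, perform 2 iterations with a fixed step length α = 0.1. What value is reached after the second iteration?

f′(t) = 3t² - 4t - 1
t₁ = -2 − 0.1·19 = -3.9
t₂ = -3.9 − 0.1·60.23 = -9.923

-9.923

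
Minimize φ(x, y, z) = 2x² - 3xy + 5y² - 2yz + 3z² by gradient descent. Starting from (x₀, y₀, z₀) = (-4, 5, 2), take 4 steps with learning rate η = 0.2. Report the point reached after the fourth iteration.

(-6.2272, 16.1216, -5.5456)

∇φ = (4x - 3y, -3x + 10y - 2z, -2y + 6z)
Step 1: at (-4, 5, 2), ∇φ = (-31, 58, 2) → (-4, 5, 2) − 0.2·(-31, 58, 2) = (2.2, -6.6, 1.6)
Step 2: at (2.2, -6.6, 1.6), ∇φ = (28.6, -75.8, 22.8) → (2.2, -6.6, 1.6) − 0.2·(28.6, -75.8, 22.8) = (-3.52, 8.56, -2.96)
Step 3: at (-3.52, 8.56, -2.96), ∇φ = (-39.76, 102.08, -34.88) → (-3.52, 8.56, -2.96) − 0.2·(-39.76, 102.08, -34.88) = (4.432, -11.856, 4.016)
Step 4: at (4.432, -11.856, 4.016), ∇φ = (53.296, -139.888, 47.808) → (4.432, -11.856, 4.016) − 0.2·(53.296, -139.888, 47.808) = (-6.2272, 16.1216, -5.5456)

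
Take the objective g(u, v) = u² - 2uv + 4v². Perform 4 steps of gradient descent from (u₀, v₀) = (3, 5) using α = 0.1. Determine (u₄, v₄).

(2.2672, 0.688)

∇g = (2u - 2v, -2u + 8v)
Step 1: at (3, 5), ∇g = (-4, 34) → (3, 5) − 0.1·(-4, 34) = (3.4, 1.6)
Step 2: at (3.4, 1.6), ∇g = (3.6, 6) → (3.4, 1.6) − 0.1·(3.6, 6) = (3.04, 1)
Step 3: at (3.04, 1), ∇g = (4.08, 1.92) → (3.04, 1) − 0.1·(4.08, 1.92) = (2.632, 0.808)
Step 4: at (2.632, 0.808), ∇g = (3.648, 1.2) → (2.632, 0.808) − 0.1·(3.648, 1.2) = (2.2672, 0.688)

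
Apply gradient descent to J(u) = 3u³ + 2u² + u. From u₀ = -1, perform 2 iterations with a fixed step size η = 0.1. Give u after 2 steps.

-3.364

J′(u) = 9u² + 4u + 1
u₁ = -1 − 0.1·6 = -1.6
u₂ = -1.6 − 0.1·17.64 = -3.364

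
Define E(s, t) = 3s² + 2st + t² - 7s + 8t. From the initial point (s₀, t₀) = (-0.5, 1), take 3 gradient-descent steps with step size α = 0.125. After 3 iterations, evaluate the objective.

∇E = (6s + 2t - 7, 2s + 2t + 8)
Step 1: at (-0.5, 1), ∇E = (-8, 9) → (-0.5, 1) − 0.125·(-8, 9) = (0.5, -0.125)
Step 2: at (0.5, -0.125), ∇E = (-4.25, 8.75) → (0.5, -0.125) − 0.125·(-4.25, 8.75) = (1.03125, -1.21875)
Step 3: at (1.03125, -1.21875), ∇E = (-3.25, 7.625) → (1.03125, -1.21875) − 0.125·(-3.25, 7.625) = (1.4375, -2.171875)
E(1.4375, -2.171875) = -22.765380859375

-22.765380859375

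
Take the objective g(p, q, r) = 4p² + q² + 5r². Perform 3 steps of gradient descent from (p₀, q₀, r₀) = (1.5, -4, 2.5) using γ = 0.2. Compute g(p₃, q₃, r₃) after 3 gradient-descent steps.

32.4164

∇g = (8p, 2q, 10r)
Step 1: at (1.5, -4, 2.5), ∇g = (12, -8, 25) → (1.5, -4, 2.5) − 0.2·(12, -8, 25) = (-0.9, -2.4, -2.5)
Step 2: at (-0.9, -2.4, -2.5), ∇g = (-7.2, -4.8, -25) → (-0.9, -2.4, -2.5) − 0.2·(-7.2, -4.8, -25) = (0.54, -1.44, 2.5)
Step 3: at (0.54, -1.44, 2.5), ∇g = (4.32, -2.88, 25) → (0.54, -1.44, 2.5) − 0.2·(4.32, -2.88, 25) = (-0.324, -0.864, -2.5)
g(-0.324, -0.864, -2.5) = 32.4164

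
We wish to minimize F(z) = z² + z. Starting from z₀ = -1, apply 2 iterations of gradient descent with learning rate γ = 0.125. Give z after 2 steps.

-0.78125

F′(z) = 2z + 1
Step 1: F′(-1) = -1; z₁ = -1 − 0.125·(-1) = -0.875
Step 2: F′(-0.875) = -0.75; z₂ = -0.875 − 0.125·(-0.75) = -0.78125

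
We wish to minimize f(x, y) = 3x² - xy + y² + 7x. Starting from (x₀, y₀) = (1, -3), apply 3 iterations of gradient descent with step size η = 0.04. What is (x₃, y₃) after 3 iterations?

(-0.467072, -2.293568)

∇f = (6x - y + 7, -x + 2y)
(x₁, y₁) = (1, -3) − 0.04·(16, -7) = (0.36, -2.72)
(x₂, y₂) = (0.36, -2.72) − 0.04·(11.88, -5.8) = (-0.1152, -2.488)
(x₃, y₃) = (-0.1152, -2.488) − 0.04·(8.7968, -4.8608) = (-0.467072, -2.293568)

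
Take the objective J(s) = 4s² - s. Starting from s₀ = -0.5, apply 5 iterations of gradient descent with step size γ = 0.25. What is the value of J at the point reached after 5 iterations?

1.5

J′(s) = 8s - 1
s₁ = -0.5 − 0.25·(-5) = 0.75
s₂ = 0.75 − 0.25·5 = -0.5
s₃ = -0.5 − 0.25·(-5) = 0.75
s₄ = 0.75 − 0.25·5 = -0.5
s₅ = -0.5 − 0.25·(-5) = 0.75
J(0.75) = 1.5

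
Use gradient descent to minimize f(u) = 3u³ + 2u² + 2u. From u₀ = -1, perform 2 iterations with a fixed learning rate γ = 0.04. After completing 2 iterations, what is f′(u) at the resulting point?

f′(u) = 9u² + 4u + 2
Step 1: f′(-1) = 7; u₁ = -1 − 0.04·7 = -1.28
Step 2: f′(-1.28) = 11.6256; u₂ = -1.28 − 0.04·11.6256 = -1.745024
f′(u) at (-1.745024) = 22.425882845184

22.425882845184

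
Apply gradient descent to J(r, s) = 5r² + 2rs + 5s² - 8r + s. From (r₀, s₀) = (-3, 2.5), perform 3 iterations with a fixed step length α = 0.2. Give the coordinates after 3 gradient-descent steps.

(3.056, 0.5)

∇J = (10r + 2s - 8, 2r + 10s + 1)
(r₁, s₁) = (-3, 2.5) − 0.2·(-33, 20) = (3.6, -1.5)
(r₂, s₂) = (3.6, -1.5) − 0.2·(25, -6.8) = (-1.4, -0.14)
(r₃, s₃) = (-1.4, -0.14) − 0.2·(-22.28, -3.2) = (3.056, 0.5)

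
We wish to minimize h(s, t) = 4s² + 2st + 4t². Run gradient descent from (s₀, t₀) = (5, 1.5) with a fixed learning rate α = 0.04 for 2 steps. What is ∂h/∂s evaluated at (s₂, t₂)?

17.7648

∇h = (8s + 2t, 2s + 8t)
(s₁, t₁) = (5, 1.5) − 0.04·(43, 22) = (3.28, 0.62)
(s₂, t₂) = (3.28, 0.62) − 0.04·(27.48, 11.52) = (2.1808, 0.1592)
∂h/∂s at (2.1808, 0.1592) = 17.7648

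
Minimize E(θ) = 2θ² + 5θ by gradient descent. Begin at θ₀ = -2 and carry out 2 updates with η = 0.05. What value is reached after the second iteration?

-1.73

E′(θ) = 4θ + 5
Step 1: E′(-2) = -3; θ₁ = -2 − 0.05·(-3) = -1.85
Step 2: E′(-1.85) = -2.4; θ₂ = -1.85 − 0.05·(-2.4) = -1.73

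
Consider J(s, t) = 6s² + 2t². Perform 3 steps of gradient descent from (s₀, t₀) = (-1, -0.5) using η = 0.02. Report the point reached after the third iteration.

∇J = (12s, 4t)
Step 1: at (-1, -0.5), ∇J = (-12, -2) → (-1, -0.5) − 0.02·(-12, -2) = (-0.76, -0.46)
Step 2: at (-0.76, -0.46), ∇J = (-9.12, -1.84) → (-0.76, -0.46) − 0.02·(-9.12, -1.84) = (-0.5776, -0.4232)
Step 3: at (-0.5776, -0.4232), ∇J = (-6.9312, -1.6928) → (-0.5776, -0.4232) − 0.02·(-6.9312, -1.6928) = (-0.438976, -0.389344)

(-0.438976, -0.389344)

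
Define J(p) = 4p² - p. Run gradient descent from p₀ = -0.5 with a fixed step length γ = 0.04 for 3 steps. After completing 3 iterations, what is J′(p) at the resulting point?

-1.57216

J′(p) = 8p - 1
Step 1: J′(-0.5) = -5; p₁ = -0.5 − 0.04·(-5) = -0.3
Step 2: J′(-0.3) = -3.4; p₂ = -0.3 − 0.04·(-3.4) = -0.164
Step 3: J′(-0.164) = -2.312; p₃ = -0.164 − 0.04·(-2.312) = -0.07152
J′(p) at (-0.07152) = -1.57216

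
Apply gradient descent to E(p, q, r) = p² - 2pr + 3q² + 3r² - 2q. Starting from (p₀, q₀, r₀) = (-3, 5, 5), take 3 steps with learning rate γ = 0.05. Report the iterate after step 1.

∇E = (2p - 2r, 6q - 2, -2p + 6r)
(p₁, q₁, r₁) = (-3, 5, 5) − 0.05·(-16, 28, 36) = (-2.2, 3.6, 3.2)

(-2.2, 3.6, 3.2)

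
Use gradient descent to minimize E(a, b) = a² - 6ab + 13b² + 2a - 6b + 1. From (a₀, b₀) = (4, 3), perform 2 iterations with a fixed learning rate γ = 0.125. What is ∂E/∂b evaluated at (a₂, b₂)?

279

∇E = (2a - 6b + 2, -6a + 26b - 6)
(a₁, b₁) = (4, 3) − 0.125·(-8, 48) = (5, -3)
(a₂, b₂) = (5, -3) − 0.125·(30, -114) = (1.25, 11.25)
∂E/∂b at (1.25, 11.25) = 279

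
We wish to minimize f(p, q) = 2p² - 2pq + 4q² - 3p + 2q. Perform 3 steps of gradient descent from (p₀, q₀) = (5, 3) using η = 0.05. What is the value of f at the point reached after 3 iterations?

13.8877445

∇f = (4p - 2q - 3, -2p + 8q + 2)
Step 1: at (5, 3), ∇f = (11, 16) → (5, 3) − 0.05·(11, 16) = (4.45, 2.2)
Step 2: at (4.45, 2.2), ∇f = (10.4, 10.7) → (4.45, 2.2) − 0.05·(10.4, 10.7) = (3.93, 1.665)
Step 3: at (3.93, 1.665), ∇f = (9.39, 7.46) → (3.93, 1.665) − 0.05·(9.39, 7.46) = (3.4605, 1.292)
f(3.4605, 1.292) = 13.8877445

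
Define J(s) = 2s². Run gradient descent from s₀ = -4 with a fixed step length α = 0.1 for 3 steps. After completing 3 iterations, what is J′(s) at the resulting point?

J′(s) = 4s
s₁ = -4 − 0.1·(-16) = -2.4
s₂ = -2.4 − 0.1·(-9.6) = -1.44
s₃ = -1.44 − 0.1·(-5.76) = -0.864
J′(s) at (-0.864) = -3.456

-3.456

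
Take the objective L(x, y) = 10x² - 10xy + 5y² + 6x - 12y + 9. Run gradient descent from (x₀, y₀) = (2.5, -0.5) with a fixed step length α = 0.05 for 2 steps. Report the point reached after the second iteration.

(0.5, 1.125)

∇L = (20x - 10y + 6, -10x + 10y - 12)
(x₁, y₁) = (2.5, -0.5) − 0.05·(61, -42) = (-0.55, 1.6)
(x₂, y₂) = (-0.55, 1.6) − 0.05·(-21, 9.5) = (0.5, 1.125)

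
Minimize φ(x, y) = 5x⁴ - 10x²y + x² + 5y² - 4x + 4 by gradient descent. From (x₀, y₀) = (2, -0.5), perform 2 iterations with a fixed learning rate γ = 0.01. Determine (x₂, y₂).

∇φ = (20x³ - 20xy + 2x - 4, -10x² + 10y)
(x₁, y₁) = (2, -0.5) − 0.01·(180, -45) = (0.2, -0.05)
(x₂, y₂) = (0.2, -0.05) − 0.01·(-3.24, -0.9) = (0.2324, -0.041)

(0.2324, -0.041)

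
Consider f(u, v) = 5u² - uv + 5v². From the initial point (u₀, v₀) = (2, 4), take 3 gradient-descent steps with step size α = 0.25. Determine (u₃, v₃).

∇f = (10u - v, -u + 10v)
(u₁, v₁) = (2, 4) − 0.25·(16, 38) = (-2, -5.5)
(u₂, v₂) = (-2, -5.5) − 0.25·(-14.5, -53) = (1.625, 7.75)
(u₃, v₃) = (1.625, 7.75) − 0.25·(8.5, 75.875) = (-0.5, -11.21875)

(-0.5, -11.21875)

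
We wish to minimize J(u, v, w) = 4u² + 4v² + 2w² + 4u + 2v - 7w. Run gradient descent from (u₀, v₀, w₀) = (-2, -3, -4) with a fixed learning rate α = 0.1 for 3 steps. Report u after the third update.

-0.512

∇J = (8u + 4, 8v + 2, 4w - 7)
(u₁, v₁, w₁) = (-2, -3, -4) − 0.1·(-12, -22, -23) = (-0.8, -0.8, -1.7)
(u₂, v₂, w₂) = (-0.8, -0.8, -1.7) − 0.1·(-2.4, -4.4, -13.8) = (-0.56, -0.36, -0.32)
(u₃, v₃, w₃) = (-0.56, -0.36, -0.32) − 0.1·(-0.48, -0.88, -8.28) = (-0.512, -0.272, 0.508)
u = -0.512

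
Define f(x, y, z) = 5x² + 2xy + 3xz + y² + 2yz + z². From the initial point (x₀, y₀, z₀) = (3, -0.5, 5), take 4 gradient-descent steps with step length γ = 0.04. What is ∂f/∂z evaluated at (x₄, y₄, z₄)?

2.180992

∇f = (10x + 2y + 3z, 2x + 2y + 2z, 3x + 2y + 2z)
Step 1: at (3, -0.5, 5), ∇f = (44, 15, 18) → (3, -0.5, 5) − 0.04·(44, 15, 18) = (1.24, -1.1, 4.28)
Step 2: at (1.24, -1.1, 4.28), ∇f = (23.04, 8.84, 10.08) → (1.24, -1.1, 4.28) − 0.04·(23.04, 8.84, 10.08) = (0.3184, -1.4536, 3.8768)
Step 3: at (0.3184, -1.4536, 3.8768), ∇f = (11.9072, 5.4832, 5.8016) → (0.3184, -1.4536, 3.8768) − 0.04·(11.9072, 5.4832, 5.8016) = (-0.157888, -1.672928, 3.644736)
Step 4: at (-0.157888, -1.672928, 3.644736), ∇f = (6.009472, 3.62784, 3.469952) → (-0.157888, -1.672928, 3.644736) − 0.04·(6.009472, 3.62784, 3.469952) = (-0.39826688, -1.8180416, 3.50593792)
∂f/∂z at (-0.39826688, -1.8180416, 3.50593792) = 2.180992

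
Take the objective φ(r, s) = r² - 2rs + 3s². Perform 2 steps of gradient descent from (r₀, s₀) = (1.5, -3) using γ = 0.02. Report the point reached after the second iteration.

∇φ = (2r - 2s, -2r + 6s)
(r₁, s₁) = (1.5, -3) − 0.02·(9, -21) = (1.32, -2.58)
(r₂, s₂) = (1.32, -2.58) − 0.02·(7.8, -18.12) = (1.164, -2.2176)

(1.164, -2.2176)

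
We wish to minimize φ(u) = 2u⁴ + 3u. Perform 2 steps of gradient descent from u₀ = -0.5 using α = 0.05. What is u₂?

φ′(u) = 8u³ + 3
u₁ = -0.5 − 0.05·2 = -0.6
u₂ = -0.6 − 0.05·1.272 = -0.6636

-0.6636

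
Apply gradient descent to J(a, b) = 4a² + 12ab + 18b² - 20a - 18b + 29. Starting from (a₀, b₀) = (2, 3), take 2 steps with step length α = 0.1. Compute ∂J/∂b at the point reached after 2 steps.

1026.96

∇J = (8a + 12b - 20, 12a + 36b - 18)
(a₁, b₁) = (2, 3) − 0.1·(32, 114) = (-1.2, -8.4)
(a₂, b₂) = (-1.2, -8.4) − 0.1·(-130.4, -334.8) = (11.84, 25.08)
∂J/∂b at (11.84, 25.08) = 1026.96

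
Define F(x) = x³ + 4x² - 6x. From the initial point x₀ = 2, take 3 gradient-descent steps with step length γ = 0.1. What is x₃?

F′(x) = 3x² + 8x - 6
Step 1: F′(2) = 22; x₁ = 2 − 0.1·22 = -0.2
Step 2: F′(-0.2) = -7.48; x₂ = -0.2 − 0.1·(-7.48) = 0.548
Step 3: F′(0.548) = -0.715088; x₃ = 0.548 − 0.1·(-0.715088) = 0.6195088

0.6195088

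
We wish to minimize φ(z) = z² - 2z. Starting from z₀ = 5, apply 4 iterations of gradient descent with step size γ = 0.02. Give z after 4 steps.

4.39738624

φ′(z) = 2z - 2
z₁ = 5 − 0.02·8 = 4.84
z₂ = 4.84 − 0.02·7.68 = 4.6864
z₃ = 4.6864 − 0.02·7.3728 = 4.538944
z₄ = 4.538944 − 0.02·7.077888 = 4.39738624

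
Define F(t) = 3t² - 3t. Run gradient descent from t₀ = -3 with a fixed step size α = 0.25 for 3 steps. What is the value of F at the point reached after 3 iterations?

-0.17578125

F′(t) = 6t - 3
t₁ = -3 − 0.25·(-21) = 2.25
t₂ = 2.25 − 0.25·10.5 = -0.375
t₃ = -0.375 − 0.25·(-5.25) = 0.9375
F(0.9375) = -0.17578125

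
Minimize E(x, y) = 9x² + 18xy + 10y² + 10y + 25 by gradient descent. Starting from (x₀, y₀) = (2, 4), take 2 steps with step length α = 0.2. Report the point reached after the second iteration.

(127.28, 132.16)

∇E = (18x + 18y, 18x + 20y + 10)
Step 1: at (2, 4), ∇E = (108, 126) → (2, 4) − 0.2·(108, 126) = (-19.6, -21.2)
Step 2: at (-19.6, -21.2), ∇E = (-734.4, -766.8) → (-19.6, -21.2) − 0.2·(-734.4, -766.8) = (127.28, 132.16)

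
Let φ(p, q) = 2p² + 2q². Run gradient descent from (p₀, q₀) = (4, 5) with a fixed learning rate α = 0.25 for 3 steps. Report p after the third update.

∇φ = (4p, 4q)
(p₁, q₁) = (4, 5) − 0.25·(16, 20) = (0, 0)
(p₂, q₂) = (0, 0) − 0.25·(0, 0) = (0, 0)
(p₃, q₃) = (0, 0) − 0.25·(0, 0) = (0, 0)
p = 0

0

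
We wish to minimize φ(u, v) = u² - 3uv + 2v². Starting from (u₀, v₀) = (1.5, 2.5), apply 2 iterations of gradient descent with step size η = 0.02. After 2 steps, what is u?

∇φ = (2u - 3v, -3u + 4v)
(u₁, v₁) = (1.5, 2.5) − 0.02·(-4.5, 5.5) = (1.59, 2.39)
(u₂, v₂) = (1.59, 2.39) − 0.02·(-3.99, 4.79) = (1.6698, 2.2942)
u = 1.6698

1.6698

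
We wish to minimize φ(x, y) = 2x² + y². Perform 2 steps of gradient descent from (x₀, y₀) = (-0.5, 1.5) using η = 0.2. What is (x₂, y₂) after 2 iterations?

∇φ = (4x, 2y)
Step 1: at (-0.5, 1.5), ∇φ = (-2, 3) → (-0.5, 1.5) − 0.2·(-2, 3) = (-0.1, 0.9)
Step 2: at (-0.1, 0.9), ∇φ = (-0.4, 1.8) → (-0.1, 0.9) − 0.2·(-0.4, 1.8) = (-0.02, 0.54)

(-0.02, 0.54)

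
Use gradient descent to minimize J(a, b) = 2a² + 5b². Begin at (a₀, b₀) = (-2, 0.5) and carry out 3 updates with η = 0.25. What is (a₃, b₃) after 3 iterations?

(0, -1.6875)

∇J = (4a, 10b)
(a₁, b₁) = (-2, 0.5) − 0.25·(-8, 5) = (0, -0.75)
(a₂, b₂) = (0, -0.75) − 0.25·(0, -7.5) = (0, 1.125)
(a₃, b₃) = (0, 1.125) − 0.25·(0, 11.25) = (0, -1.6875)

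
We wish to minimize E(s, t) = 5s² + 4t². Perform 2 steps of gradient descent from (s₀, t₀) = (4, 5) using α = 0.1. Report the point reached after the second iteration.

(0, 0.2)

∇E = (10s, 8t)
Step 1: at (4, 5), ∇E = (40, 40) → (4, 5) − 0.1·(40, 40) = (0, 1)
Step 2: at (0, 1), ∇E = (0, 8) → (0, 1) − 0.1·(0, 8) = (0, 0.2)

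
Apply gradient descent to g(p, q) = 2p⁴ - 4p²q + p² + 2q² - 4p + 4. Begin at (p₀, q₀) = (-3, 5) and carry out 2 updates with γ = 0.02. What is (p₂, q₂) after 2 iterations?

∇g = (8p³ - 8pq + 2p - 4, -4p² + 4q)
Step 1: at (-3, 5), ∇g = (-106, -16) → (-3, 5) − 0.02·(-106, -16) = (-0.88, 5.32)
Step 2: at (-0.88, 5.32), ∇g = (26.241024, 18.1824) → (-0.88, 5.32) − 0.02·(26.241024, 18.1824) = (-1.40482048, 4.956352)

(-1.40482048, 4.956352)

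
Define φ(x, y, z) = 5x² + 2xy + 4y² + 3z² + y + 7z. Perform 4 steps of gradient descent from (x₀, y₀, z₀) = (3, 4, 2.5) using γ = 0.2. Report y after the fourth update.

5.8752

∇φ = (10x + 2y, 2x + 8y + 1, 6z + 7)
(x₁, y₁, z₁) = (3, 4, 2.5) − 0.2·(38, 39, 22) = (-4.6, -3.8, -1.9)
(x₂, y₂, z₂) = (-4.6, -3.8, -1.9) − 0.2·(-53.6, -38.6, -4.4) = (6.12, 3.92, -1.02)
(x₃, y₃, z₃) = (6.12, 3.92, -1.02) − 0.2·(69.04, 44.6, 0.88) = (-7.688, -5, -1.196)
(x₄, y₄, z₄) = (-7.688, -5, -1.196) − 0.2·(-86.88, -54.376, -0.176) = (9.688, 5.8752, -1.1608)
y = 5.8752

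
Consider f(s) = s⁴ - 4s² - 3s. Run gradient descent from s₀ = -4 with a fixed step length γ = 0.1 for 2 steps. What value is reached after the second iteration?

f′(s) = 4s³ - 8s - 3
Step 1: f′(-4) = -227; s₁ = -4 − 0.1·(-227) = 18.7
Step 2: f′(18.7) = 26004.212; s₂ = 18.7 − 0.1·26004.212 = -2581.7212

-2581.7212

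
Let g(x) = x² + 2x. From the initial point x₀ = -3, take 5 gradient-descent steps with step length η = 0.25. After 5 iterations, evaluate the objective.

g′(x) = 2x + 2
x₁ = -3 − 0.25·(-4) = -2
x₂ = -2 − 0.25·(-2) = -1.5
x₃ = -1.5 − 0.25·(-1) = -1.25
x₄ = -1.25 − 0.25·(-0.5) = -1.125
x₅ = -1.125 − 0.25·(-0.25) = -1.0625
g(-1.0625) = -0.99609375

-0.99609375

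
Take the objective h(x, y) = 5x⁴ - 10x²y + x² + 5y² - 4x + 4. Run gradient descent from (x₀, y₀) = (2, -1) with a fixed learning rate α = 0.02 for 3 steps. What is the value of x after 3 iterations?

∇h = (20x³ - 20xy + 2x - 4, -10x² + 10y)
(x₁, y₁) = (2, -1) − 0.02·(200, -50) = (-2, 0)
(x₂, y₂) = (-2, 0) − 0.02·(-168, -40) = (1.36, 0.8)
(x₃, y₃) = (1.36, 0.8) − 0.02·(27.26912, -10.496) = (0.8146176, 1.00992)
x = 0.8146176

0.8146176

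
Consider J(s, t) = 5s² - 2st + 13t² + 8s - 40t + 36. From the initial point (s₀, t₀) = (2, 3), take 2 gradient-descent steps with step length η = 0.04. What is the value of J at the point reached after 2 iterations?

∇J = (10s - 2t + 8, -2s + 26t - 40)
(s₁, t₁) = (2, 3) − 0.04·(22, 34) = (1.12, 1.64)
(s₂, t₂) = (1.12, 1.64) − 0.04·(15.92, 0.4) = (0.4832, 1.624)
J(0.4832, 1.624) = 8.7894656

8.7894656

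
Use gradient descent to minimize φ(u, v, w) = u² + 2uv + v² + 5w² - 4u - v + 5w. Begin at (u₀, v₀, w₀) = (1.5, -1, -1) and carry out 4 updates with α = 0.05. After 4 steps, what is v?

∇φ = (2u + 2v - 4, 2u + 2v - 1, 10w + 5)
(u₁, v₁, w₁) = (1.5, -1, -1) − 0.05·(-3, 0, -5) = (1.65, -1, -0.75)
(u₂, v₂, w₂) = (1.65, -1, -0.75) − 0.05·(-2.7, 0.3, -2.5) = (1.785, -1.015, -0.625)
(u₃, v₃, w₃) = (1.785, -1.015, -0.625) − 0.05·(-2.46, 0.54, -1.25) = (1.908, -1.042, -0.5625)
(u₄, v₄, w₄) = (1.908, -1.042, -0.5625) − 0.05·(-2.268, 0.732, -0.625) = (2.0214, -1.0786, -0.53125)
v = -1.0786

-1.0786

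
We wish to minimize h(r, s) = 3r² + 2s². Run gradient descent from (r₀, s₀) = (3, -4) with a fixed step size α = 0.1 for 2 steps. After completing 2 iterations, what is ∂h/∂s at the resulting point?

∇h = (6r, 4s)
(r₁, s₁) = (3, -4) − 0.1·(18, -16) = (1.2, -2.4)
(r₂, s₂) = (1.2, -2.4) − 0.1·(7.2, -9.6) = (0.48, -1.44)
∂h/∂s at (0.48, -1.44) = -5.76

-5.76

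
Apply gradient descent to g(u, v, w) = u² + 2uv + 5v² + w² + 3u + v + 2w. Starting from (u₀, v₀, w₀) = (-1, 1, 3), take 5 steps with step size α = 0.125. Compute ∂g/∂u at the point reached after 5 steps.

0.28125

∇g = (2u + 2v + 3, 2u + 10v + 1, 2w + 2)
(u₁, v₁, w₁) = (-1, 1, 3) − 0.125·(3, 9, 8) = (-1.375, -0.125, 2)
(u₂, v₂, w₂) = (-1.375, -0.125, 2) − 0.125·(0, -3, 6) = (-1.375, 0.25, 1.25)
(u₃, v₃, w₃) = (-1.375, 0.25, 1.25) − 0.125·(0.75, 0.75, 4.5) = (-1.46875, 0.15625, 0.6875)
(u₄, v₄, w₄) = (-1.46875, 0.15625, 0.6875) − 0.125·(0.375, -0.375, 3.375) = (-1.515625, 0.203125, 0.265625)
(u₅, v₅, w₅) = (-1.515625, 0.203125, 0.265625) − 0.125·(0.375, 0, 2.53125) = (-1.5625, 0.203125, -0.05078125)
∂g/∂u at (-1.5625, 0.203125, -0.05078125) = 0.28125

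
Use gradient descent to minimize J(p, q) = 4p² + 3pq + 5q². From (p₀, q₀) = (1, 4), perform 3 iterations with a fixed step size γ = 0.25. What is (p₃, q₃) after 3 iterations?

(-18.90625, -26.484375)

∇J = (8p + 3q, 3p + 10q)
(p₁, q₁) = (1, 4) − 0.25·(20, 43) = (-4, -6.75)
(p₂, q₂) = (-4, -6.75) − 0.25·(-52.25, -79.5) = (9.0625, 13.125)
(p₃, q₃) = (9.0625, 13.125) − 0.25·(111.875, 158.4375) = (-18.90625, -26.484375)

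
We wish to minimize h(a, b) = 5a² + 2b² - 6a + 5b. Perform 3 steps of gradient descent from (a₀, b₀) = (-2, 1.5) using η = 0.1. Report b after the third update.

∇h = (10a - 6, 4b + 5)
Step 1: at (-2, 1.5), ∇h = (-26, 11) → (-2, 1.5) − 0.1·(-26, 11) = (0.6, 0.4)
Step 2: at (0.6, 0.4), ∇h = (0, 6.6) → (0.6, 0.4) − 0.1·(0, 6.6) = (0.6, -0.26)
Step 3: at (0.6, -0.26), ∇h = (0, 3.96) → (0.6, -0.26) − 0.1·(0, 3.96) = (0.6, -0.656)
b = -0.656

-0.656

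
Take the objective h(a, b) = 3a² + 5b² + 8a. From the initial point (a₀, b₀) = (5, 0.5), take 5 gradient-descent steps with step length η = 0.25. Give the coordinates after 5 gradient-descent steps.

(-1.53125, -3.796875)

∇h = (6a + 8, 10b)
Step 1: at (5, 0.5), ∇h = (38, 5) → (5, 0.5) − 0.25·(38, 5) = (-4.5, -0.75)
Step 2: at (-4.5, -0.75), ∇h = (-19, -7.5) → (-4.5, -0.75) − 0.25·(-19, -7.5) = (0.25, 1.125)
Step 3: at (0.25, 1.125), ∇h = (9.5, 11.25) → (0.25, 1.125) − 0.25·(9.5, 11.25) = (-2.125, -1.6875)
Step 4: at (-2.125, -1.6875), ∇h = (-4.75, -16.875) → (-2.125, -1.6875) − 0.25·(-4.75, -16.875) = (-0.9375, 2.53125)
Step 5: at (-0.9375, 2.53125), ∇h = (2.375, 25.3125) → (-0.9375, 2.53125) − 0.25·(2.375, 25.3125) = (-1.53125, -3.796875)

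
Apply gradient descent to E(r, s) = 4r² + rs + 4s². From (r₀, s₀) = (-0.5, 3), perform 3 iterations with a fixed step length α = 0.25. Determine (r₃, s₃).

(-1.703125, -3.1796875)

∇E = (8r + s, r + 8s)
Step 1: at (-0.5, 3), ∇E = (-1, 23.5) → (-0.5, 3) − 0.25·(-1, 23.5) = (-0.25, -2.875)
Step 2: at (-0.25, -2.875), ∇E = (-4.875, -23.25) → (-0.25, -2.875) − 0.25·(-4.875, -23.25) = (0.96875, 2.9375)
Step 3: at (0.96875, 2.9375), ∇E = (10.6875, 24.46875) → (0.96875, 2.9375) − 0.25·(10.6875, 24.46875) = (-1.703125, -3.1796875)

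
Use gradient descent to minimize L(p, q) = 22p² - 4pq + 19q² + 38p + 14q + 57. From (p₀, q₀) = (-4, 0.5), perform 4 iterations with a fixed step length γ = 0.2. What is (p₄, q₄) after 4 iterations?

(-13280.3008, 5777.2808)

∇L = (44p - 4q + 38, -4p + 38q + 14)
(p₁, q₁) = (-4, 0.5) − 0.2·(-140, 49) = (24, -9.3)
(p₂, q₂) = (24, -9.3) − 0.2·(1131.2, -435.4) = (-202.24, 77.78)
(p₃, q₃) = (-202.24, 77.78) − 0.2·(-9171.68, 3778.6) = (1632.096, -677.94)
(p₄, q₄) = (1632.096, -677.94) − 0.2·(74561.984, -32276.104) = (-13280.3008, 5777.2808)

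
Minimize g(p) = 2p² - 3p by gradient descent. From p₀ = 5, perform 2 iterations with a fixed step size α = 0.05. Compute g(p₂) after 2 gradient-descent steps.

g′(p) = 4p - 3
Step 1: g′(5) = 17; p₁ = 5 − 0.05·17 = 4.15
Step 2: g′(4.15) = 13.6; p₂ = 4.15 − 0.05·13.6 = 3.47
g(3.47) = 13.6718

13.6718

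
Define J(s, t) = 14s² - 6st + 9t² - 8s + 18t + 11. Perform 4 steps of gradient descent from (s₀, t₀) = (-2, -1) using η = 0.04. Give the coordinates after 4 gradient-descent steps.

(0.06288896, -0.99145984)

∇J = (28s - 6t - 8, -6s + 18t + 18)
Step 1: at (-2, -1), ∇J = (-58, 12) → (-2, -1) − 0.04·(-58, 12) = (0.32, -1.48)
Step 2: at (0.32, -1.48), ∇J = (9.84, -10.56) → (0.32, -1.48) − 0.04·(9.84, -10.56) = (-0.0736, -1.0576)
Step 3: at (-0.0736, -1.0576), ∇J = (-3.7152, -0.5952) → (-0.0736, -1.0576) − 0.04·(-3.7152, -0.5952) = (0.075008, -1.033792)
Step 4: at (0.075008, -1.033792), ∇J = (0.302976, -1.058304) → (0.075008, -1.033792) − 0.04·(0.302976, -1.058304) = (0.06288896, -0.99145984)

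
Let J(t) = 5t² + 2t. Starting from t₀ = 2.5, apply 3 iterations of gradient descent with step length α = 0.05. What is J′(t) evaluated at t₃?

J′(t) = 10t + 2
Step 1: J′(2.5) = 27; t₁ = 2.5 − 0.05·27 = 1.15
Step 2: J′(1.15) = 13.5; t₂ = 1.15 − 0.05·13.5 = 0.475
Step 3: J′(0.475) = 6.75; t₃ = 0.475 − 0.05·6.75 = 0.1375
J′(t) at (0.1375) = 3.375

3.375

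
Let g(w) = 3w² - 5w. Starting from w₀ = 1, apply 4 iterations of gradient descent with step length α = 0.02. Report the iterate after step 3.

0.946912

g′(w) = 6w - 5
w₁ = 1 − 0.02·1 = 0.98
w₂ = 0.98 − 0.02·0.88 = 0.9624
w₃ = 0.9624 − 0.02·0.7744 = 0.946912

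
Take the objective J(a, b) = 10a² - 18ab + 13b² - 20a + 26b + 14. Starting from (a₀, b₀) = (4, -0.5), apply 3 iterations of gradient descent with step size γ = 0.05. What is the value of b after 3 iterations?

∇J = (20a - 18b - 20, -18a + 26b + 26)
(a₁, b₁) = (4, -0.5) − 0.05·(69, -59) = (0.55, 2.45)
(a₂, b₂) = (0.55, 2.45) − 0.05·(-53.1, 79.8) = (3.205, -1.54)
(a₃, b₃) = (3.205, -1.54) − 0.05·(71.82, -71.73) = (-0.386, 2.0465)
b = 2.0465

2.0465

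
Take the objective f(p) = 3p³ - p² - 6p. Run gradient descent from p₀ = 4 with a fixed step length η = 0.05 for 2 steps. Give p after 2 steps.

-5.2625

f′(p) = 9p² - 2p - 6
Step 1: f′(4) = 130; p₁ = 4 − 0.05·130 = -2.5
Step 2: f′(-2.5) = 55.25; p₂ = -2.5 − 0.05·55.25 = -5.2625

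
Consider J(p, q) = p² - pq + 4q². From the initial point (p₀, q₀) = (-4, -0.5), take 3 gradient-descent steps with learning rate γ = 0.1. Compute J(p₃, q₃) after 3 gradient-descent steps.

∇J = (2p - q, -p + 8q)
(p₁, q₁) = (-4, -0.5) − 0.1·(-7.5, 0) = (-3.25, -0.5)
(p₂, q₂) = (-3.25, -0.5) − 0.1·(-6, -0.75) = (-2.65, -0.425)
(p₃, q₃) = (-2.65, -0.425) − 0.1·(-4.875, -0.75) = (-2.1625, -0.35)
J(-2.1625, -0.35) = 4.40953125

4.40953125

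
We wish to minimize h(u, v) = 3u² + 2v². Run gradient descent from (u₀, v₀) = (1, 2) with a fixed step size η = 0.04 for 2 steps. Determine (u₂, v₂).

∇h = (6u, 4v)
(u₁, v₁) = (1, 2) − 0.04·(6, 8) = (0.76, 1.68)
(u₂, v₂) = (0.76, 1.68) − 0.04·(4.56, 6.72) = (0.5776, 1.4112)

(0.5776, 1.4112)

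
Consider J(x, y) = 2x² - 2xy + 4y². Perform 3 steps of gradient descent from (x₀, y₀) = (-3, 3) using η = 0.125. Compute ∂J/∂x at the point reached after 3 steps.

∇J = (4x - 2y, -2x + 8y)
(x₁, y₁) = (-3, 3) − 0.125·(-18, 30) = (-0.75, -0.75)
(x₂, y₂) = (-0.75, -0.75) − 0.125·(-1.5, -4.5) = (-0.5625, -0.1875)
(x₃, y₃) = (-0.5625, -0.1875) − 0.125·(-1.875, -0.375) = (-0.328125, -0.140625)
∂J/∂x at (-0.328125, -0.140625) = -1.03125

-1.03125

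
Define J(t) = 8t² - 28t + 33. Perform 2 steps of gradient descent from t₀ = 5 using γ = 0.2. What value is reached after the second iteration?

J′(t) = 16t - 28
t₁ = 5 − 0.2·52 = -5.4
t₂ = -5.4 − 0.2·(-114.4) = 17.48

17.48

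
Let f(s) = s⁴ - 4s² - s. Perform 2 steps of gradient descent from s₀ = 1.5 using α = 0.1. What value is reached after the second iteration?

1.49055

f′(s) = 4s³ - 8s - 1
Step 1: f′(1.5) = 0.5; s₁ = 1.5 − 0.1·0.5 = 1.45
Step 2: f′(1.45) = -0.4055; s₂ = 1.45 − 0.1·(-0.4055) = 1.49055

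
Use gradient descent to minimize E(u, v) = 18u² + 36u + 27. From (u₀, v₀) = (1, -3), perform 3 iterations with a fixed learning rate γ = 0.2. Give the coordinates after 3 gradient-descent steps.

∇E = (36u + 36, 0)
Step 1: at (1, -3), ∇E = (72, 0) → (1, -3) − 0.2·(72, 0) = (-13.4, -3)
Step 2: at (-13.4, -3), ∇E = (-446.4, 0) → (-13.4, -3) − 0.2·(-446.4, 0) = (75.88, -3)
Step 3: at (75.88, -3), ∇E = (2767.68, 0) → (75.88, -3) − 0.2·(2767.68, 0) = (-477.656, -3)

(-477.656, -3)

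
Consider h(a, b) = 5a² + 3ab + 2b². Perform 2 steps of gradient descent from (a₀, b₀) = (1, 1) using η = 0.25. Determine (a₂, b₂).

∇h = (10a + 3b, 3a + 4b)
Step 1: at (1, 1), ∇h = (13, 7) → (1, 1) − 0.25·(13, 7) = (-2.25, -0.75)
Step 2: at (-2.25, -0.75), ∇h = (-24.75, -9.75) → (-2.25, -0.75) − 0.25·(-24.75, -9.75) = (3.9375, 1.6875)

(3.9375, 1.6875)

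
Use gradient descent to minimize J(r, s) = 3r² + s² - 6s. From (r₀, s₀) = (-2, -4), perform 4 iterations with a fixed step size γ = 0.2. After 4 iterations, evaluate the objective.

∇J = (6r, 2s - 6)
Step 1: at (-2, -4), ∇J = (-12, -14) → (-2, -4) − 0.2·(-12, -14) = (0.4, -1.2)
Step 2: at (0.4, -1.2), ∇J = (2.4, -8.4) → (0.4, -1.2) − 0.2·(2.4, -8.4) = (-0.08, 0.48)
Step 3: at (-0.08, 0.48), ∇J = (-0.48, -5.04) → (-0.08, 0.48) − 0.2·(-0.48, -5.04) = (0.016, 1.488)
Step 4: at (0.016, 1.488), ∇J = (0.096, -3.024) → (0.016, 1.488) − 0.2·(0.096, -3.024) = (-0.0032, 2.0928)
J(-0.0032, 2.0928) = -8.17695744

-8.17695744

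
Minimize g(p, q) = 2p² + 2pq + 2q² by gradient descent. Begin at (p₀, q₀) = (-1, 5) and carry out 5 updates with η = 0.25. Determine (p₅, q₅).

(-0.15625, 0.03125)

∇g = (4p + 2q, 2p + 4q)
Step 1: at (-1, 5), ∇g = (6, 18) → (-1, 5) − 0.25·(6, 18) = (-2.5, 0.5)
Step 2: at (-2.5, 0.5), ∇g = (-9, -3) → (-2.5, 0.5) − 0.25·(-9, -3) = (-0.25, 1.25)
Step 3: at (-0.25, 1.25), ∇g = (1.5, 4.5) → (-0.25, 1.25) − 0.25·(1.5, 4.5) = (-0.625, 0.125)
Step 4: at (-0.625, 0.125), ∇g = (-2.25, -0.75) → (-0.625, 0.125) − 0.25·(-2.25, -0.75) = (-0.0625, 0.3125)
Step 5: at (-0.0625, 0.3125), ∇g = (0.375, 1.125) → (-0.0625, 0.3125) − 0.25·(0.375, 1.125) = (-0.15625, 0.03125)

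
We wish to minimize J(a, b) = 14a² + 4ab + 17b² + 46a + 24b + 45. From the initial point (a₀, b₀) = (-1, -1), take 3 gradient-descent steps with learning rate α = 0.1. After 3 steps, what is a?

∇J = (28a + 4b + 46, 4a + 34b + 24)
Step 1: at (-1, -1), ∇J = (14, -14) → (-1, -1) − 0.1·(14, -14) = (-2.4, 0.4)
Step 2: at (-2.4, 0.4), ∇J = (-19.6, 28) → (-2.4, 0.4) − 0.1·(-19.6, 28) = (-0.44, -2.4)
Step 3: at (-0.44, -2.4), ∇J = (24.08, -59.36) → (-0.44, -2.4) − 0.1·(24.08, -59.36) = (-2.848, 3.536)
a = -2.848

-2.848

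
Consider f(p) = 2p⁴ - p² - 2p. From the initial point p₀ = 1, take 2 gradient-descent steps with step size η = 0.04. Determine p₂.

f′(p) = 8p³ - 2p - 2
Step 1: f′(1) = 4; p₁ = 1 − 0.04·4 = 0.84
Step 2: f′(0.84) = 1.061632; p₂ = 0.84 − 0.04·1.061632 = 0.79753472

0.79753472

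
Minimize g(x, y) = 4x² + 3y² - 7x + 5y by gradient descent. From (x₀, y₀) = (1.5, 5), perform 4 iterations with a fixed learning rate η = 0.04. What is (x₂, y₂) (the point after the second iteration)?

(1.164, 2.536)

∇g = (8x - 7, 6y + 5)
Step 1: at (1.5, 5), ∇g = (5, 35) → (1.5, 5) − 0.04·(5, 35) = (1.3, 3.6)
Step 2: at (1.3, 3.6), ∇g = (3.4, 26.6) → (1.3, 3.6) − 0.04·(3.4, 26.6) = (1.164, 2.536)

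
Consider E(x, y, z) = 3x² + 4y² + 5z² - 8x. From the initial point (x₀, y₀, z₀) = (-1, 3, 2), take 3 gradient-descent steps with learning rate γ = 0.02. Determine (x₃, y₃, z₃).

∇E = (6x - 8, 8y, 10z)
Step 1: at (-1, 3, 2), ∇E = (-14, 24, 20) → (-1, 3, 2) − 0.02·(-14, 24, 20) = (-0.72, 2.52, 1.6)
Step 2: at (-0.72, 2.52, 1.6), ∇E = (-12.32, 20.16, 16) → (-0.72, 2.52, 1.6) − 0.02·(-12.32, 20.16, 16) = (-0.4736, 2.1168, 1.28)
Step 3: at (-0.4736, 2.1168, 1.28), ∇E = (-10.8416, 16.9344, 12.8) → (-0.4736, 2.1168, 1.28) − 0.02·(-10.8416, 16.9344, 12.8) = (-0.256768, 1.778112, 1.024)

(-0.256768, 1.778112, 1.024)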